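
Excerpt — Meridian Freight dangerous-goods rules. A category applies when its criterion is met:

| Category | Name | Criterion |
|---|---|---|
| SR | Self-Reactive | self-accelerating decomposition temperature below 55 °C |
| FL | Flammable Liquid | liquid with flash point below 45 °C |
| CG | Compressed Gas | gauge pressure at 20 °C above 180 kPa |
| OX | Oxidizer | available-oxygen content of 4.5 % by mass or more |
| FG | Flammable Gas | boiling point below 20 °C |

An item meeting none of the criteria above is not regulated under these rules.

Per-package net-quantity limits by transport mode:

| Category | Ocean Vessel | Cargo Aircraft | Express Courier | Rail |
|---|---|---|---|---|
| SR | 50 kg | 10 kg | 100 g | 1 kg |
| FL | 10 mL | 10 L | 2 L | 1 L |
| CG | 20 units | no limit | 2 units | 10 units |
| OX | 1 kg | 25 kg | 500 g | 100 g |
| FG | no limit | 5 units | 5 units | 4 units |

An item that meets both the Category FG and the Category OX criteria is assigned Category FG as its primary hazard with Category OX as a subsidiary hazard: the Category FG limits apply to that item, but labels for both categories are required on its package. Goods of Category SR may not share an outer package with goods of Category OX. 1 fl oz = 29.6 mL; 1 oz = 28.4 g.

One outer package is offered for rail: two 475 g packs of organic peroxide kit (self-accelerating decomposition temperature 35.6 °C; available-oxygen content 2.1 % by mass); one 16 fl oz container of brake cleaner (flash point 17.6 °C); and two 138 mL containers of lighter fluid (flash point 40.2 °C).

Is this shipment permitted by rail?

With self-accelerating decomposition temperature 35.6 °C (< 55 °C), the organic peroxide kit falls in Category SR.
With flash point 17.6 °C (< 45 °C), the brake cleaner falls in Category FL.
The lighter fluid has flash point 40.2 °C, which is < 45 °C, so it is Category FL (Flammable Liquid).
Category SR quantity: two 475 g packs = 950 g.
That is within the Category SR rail limit of 1 kg.
Category FL net quantity: (one 16 fl oz container = 473.6 mL) + (two 138 mL containers = 276 mL) = 749.6 mL.
749.6 mL ≤ 1 L (rail limit, Category FL) — within limit.
The segregation rule (Category SR with Category OX) does not apply to Category SR with Category FL.
Every hazard category is within its rail limit and no segregation rule is violated.

Yes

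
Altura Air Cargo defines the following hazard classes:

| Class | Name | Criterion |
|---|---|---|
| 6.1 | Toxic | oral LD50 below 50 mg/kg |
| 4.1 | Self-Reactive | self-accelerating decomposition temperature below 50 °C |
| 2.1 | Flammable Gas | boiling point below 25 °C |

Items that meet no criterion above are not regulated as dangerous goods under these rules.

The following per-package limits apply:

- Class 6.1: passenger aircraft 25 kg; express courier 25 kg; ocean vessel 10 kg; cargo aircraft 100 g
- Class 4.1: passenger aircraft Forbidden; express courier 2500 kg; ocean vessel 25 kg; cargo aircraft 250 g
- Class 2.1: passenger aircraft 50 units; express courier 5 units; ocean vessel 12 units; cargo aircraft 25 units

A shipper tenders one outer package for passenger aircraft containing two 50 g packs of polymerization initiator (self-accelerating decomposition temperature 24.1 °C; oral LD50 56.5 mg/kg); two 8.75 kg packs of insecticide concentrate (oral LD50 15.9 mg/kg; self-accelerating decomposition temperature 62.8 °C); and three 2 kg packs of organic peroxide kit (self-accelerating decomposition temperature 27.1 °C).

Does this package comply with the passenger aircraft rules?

No

With self-accelerating decomposition temperature 24.1 °C (< 50 °C), the polymerization initiator falls in Class 4.1.
With oral LD50 15.9 mg/kg (< 50 mg/kg), the insecticide concentrate falls in Class 6.1.
With self-accelerating decomposition temperature 27.1 °C (< 50 °C), the organic peroxide kit falls in Class 4.1.
Total Class 4.1: (two 50 g packs = 100 g) + (three 2 kg packs = 6 kg) = 6.1 kg.
By passenger aircraft, Class 4.1 is Forbidden regardless of quantity.
Class 6.1 quantity: two 8.75 kg packs = 17.5 kg.
17.5 kg ≤ 25 kg (passenger aircraft limit, Class 6.1) — within limit.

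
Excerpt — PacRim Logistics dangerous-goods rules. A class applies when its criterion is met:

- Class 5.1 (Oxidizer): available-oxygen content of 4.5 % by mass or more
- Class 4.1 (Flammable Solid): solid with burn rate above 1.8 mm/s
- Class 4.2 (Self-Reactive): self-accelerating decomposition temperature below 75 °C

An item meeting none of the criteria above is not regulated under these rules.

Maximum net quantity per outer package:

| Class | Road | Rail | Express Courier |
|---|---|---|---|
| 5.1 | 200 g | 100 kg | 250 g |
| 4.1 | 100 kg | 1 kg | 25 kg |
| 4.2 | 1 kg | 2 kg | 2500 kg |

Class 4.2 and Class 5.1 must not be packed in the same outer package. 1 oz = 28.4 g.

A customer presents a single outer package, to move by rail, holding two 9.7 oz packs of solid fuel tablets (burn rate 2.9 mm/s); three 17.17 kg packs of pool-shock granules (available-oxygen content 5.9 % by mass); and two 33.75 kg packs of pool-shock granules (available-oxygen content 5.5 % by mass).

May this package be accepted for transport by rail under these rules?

Burn rate 2.9 mm/s meets the Class 4.1 criterion (Flammable Solid), so the solid fuel tablets are Class 4.1.
The pool-shock granules have available-oxygen content 5.9 % by mass, which is ≥ 4.5 % by mass, so they are Class 5.1 (Oxidizer).
Available-oxygen content 5.5 % by mass meets the Class 5.1 criterion (Oxidizer), so the pool-shock granules are Class 5.1.
Class 5.1 net quantity: (three 17.17 kg packs = 51.51 kg) + (two 33.75 kg packs = 67.5 kg) = 119.01 kg.
That exceeds the Class 5.1 rail limit of 100 kg.
Class 4.1 quantity: two 9.7 oz packs = 550.96 g.
550.96 g is within the rail limit of 1 kg for Class 4.1.
The segregation rule (Class 4.2 with Class 5.1) does not apply to Class 5.1 with Class 4.1.

No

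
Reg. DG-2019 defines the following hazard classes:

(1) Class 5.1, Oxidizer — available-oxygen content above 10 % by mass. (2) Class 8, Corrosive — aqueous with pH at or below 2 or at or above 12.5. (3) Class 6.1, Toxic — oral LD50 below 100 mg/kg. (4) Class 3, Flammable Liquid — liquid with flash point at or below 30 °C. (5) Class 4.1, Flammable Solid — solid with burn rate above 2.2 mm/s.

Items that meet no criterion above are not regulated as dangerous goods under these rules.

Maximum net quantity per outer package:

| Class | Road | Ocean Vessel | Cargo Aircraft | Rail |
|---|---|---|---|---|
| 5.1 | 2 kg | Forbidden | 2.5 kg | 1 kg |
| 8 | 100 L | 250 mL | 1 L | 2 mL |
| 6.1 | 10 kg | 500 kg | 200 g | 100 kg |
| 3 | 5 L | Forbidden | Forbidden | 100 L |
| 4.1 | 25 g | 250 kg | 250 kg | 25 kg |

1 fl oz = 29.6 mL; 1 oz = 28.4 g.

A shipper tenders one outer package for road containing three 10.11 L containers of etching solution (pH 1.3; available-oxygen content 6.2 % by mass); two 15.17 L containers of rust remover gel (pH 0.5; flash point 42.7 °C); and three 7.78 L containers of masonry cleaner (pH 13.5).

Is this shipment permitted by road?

With pH 1.3 (≤ 2), the etching solution falls in Class 8.
With pH 0.5 (≤ 2), the rust remover gel falls in Class 8.
pH 13.5 meets the Class 8 criterion (Corrosive), so the masonry cleaner is Class 8.
Class 8 net quantity: (three 10.11 L containers = 30.33 L) + (two 15.17 L containers = 30.34 L) + (three 7.78 L containers = 23.34 L) = 84.01 L.
84.01 L is within the road limit of 100 L for Class 8.

Yes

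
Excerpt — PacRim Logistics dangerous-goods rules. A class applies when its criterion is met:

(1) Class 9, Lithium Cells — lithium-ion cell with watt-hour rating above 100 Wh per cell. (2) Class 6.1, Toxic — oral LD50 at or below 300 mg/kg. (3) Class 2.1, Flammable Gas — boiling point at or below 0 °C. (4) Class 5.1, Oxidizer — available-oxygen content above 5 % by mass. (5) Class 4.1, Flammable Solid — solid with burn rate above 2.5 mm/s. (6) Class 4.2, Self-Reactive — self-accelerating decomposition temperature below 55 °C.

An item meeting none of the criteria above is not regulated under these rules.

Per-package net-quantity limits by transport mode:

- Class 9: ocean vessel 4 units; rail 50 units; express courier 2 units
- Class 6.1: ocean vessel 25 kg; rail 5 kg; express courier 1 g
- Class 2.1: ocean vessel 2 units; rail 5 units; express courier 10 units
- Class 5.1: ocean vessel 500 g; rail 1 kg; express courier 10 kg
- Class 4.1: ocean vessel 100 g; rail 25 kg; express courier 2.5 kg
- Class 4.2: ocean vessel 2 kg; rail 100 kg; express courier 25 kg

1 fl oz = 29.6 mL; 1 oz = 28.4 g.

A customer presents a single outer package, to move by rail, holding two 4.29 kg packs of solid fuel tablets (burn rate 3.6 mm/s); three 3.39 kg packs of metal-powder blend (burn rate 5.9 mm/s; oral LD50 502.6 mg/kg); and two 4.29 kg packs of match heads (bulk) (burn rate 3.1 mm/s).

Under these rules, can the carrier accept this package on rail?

Solid fuel tablets: burn rate 3.6 mm/s > 2.5 mm/s → Class 4.1 (Flammable Solid).
With burn rate 5.9 mm/s (> 2.5 mm/s), the metal-powder blend falls in Class 4.1.
Burn rate 3.1 mm/s meets the Class 4.1 criterion (Flammable Solid), so the match heads (bulk) are Class 4.1.
Total Class 4.1: (two 4.29 kg packs = 8.58 kg) + (three 3.39 kg packs = 10.17 kg) + (two 4.29 kg packs = 8.58 kg) = 27.33 kg.
27.33 kg > 25 kg (rail limit, Class 4.1) — over the limit.

No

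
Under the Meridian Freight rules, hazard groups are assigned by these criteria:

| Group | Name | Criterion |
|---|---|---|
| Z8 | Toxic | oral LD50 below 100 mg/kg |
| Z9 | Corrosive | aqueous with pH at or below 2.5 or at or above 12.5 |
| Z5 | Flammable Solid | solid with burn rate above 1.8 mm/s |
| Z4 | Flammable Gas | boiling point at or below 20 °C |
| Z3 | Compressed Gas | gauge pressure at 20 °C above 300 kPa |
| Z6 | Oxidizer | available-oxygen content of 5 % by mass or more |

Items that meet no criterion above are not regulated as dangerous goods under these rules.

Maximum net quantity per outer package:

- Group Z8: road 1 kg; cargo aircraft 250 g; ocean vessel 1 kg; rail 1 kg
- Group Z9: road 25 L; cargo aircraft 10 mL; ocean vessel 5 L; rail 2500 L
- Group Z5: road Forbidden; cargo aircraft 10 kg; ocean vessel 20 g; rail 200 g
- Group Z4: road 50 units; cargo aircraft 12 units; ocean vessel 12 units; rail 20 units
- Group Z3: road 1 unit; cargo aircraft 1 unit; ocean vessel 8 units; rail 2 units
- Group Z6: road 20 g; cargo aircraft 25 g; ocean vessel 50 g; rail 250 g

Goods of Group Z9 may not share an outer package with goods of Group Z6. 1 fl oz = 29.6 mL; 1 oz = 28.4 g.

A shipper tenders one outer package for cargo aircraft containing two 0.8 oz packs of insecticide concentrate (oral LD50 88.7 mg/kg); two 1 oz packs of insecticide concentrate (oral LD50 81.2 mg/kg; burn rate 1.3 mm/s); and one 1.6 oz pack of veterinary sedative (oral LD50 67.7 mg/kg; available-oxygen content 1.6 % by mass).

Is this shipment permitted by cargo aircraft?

Oral LD50 88.7 mg/kg meets the Group Z8 criterion (Toxic), so the insecticide concentrate is Group Z8.
Oral LD50 81.2 mg/kg meets the Group Z8 criterion (Toxic), so the insecticide concentrate is Group Z8.
Oral LD50 67.7 mg/kg meets the Group Z8 criterion (Toxic), so the veterinary sedative is Group Z8.
Total Group Z8: (two 0.8 oz packs = 45.44 g) + (two 1 oz packs = 56.8 g) + (one 1.6 oz pack = 45.44 g) = 147.68 g.
147.68 g is within the cargo aircraft limit of 250 g for Group Z8.

Yes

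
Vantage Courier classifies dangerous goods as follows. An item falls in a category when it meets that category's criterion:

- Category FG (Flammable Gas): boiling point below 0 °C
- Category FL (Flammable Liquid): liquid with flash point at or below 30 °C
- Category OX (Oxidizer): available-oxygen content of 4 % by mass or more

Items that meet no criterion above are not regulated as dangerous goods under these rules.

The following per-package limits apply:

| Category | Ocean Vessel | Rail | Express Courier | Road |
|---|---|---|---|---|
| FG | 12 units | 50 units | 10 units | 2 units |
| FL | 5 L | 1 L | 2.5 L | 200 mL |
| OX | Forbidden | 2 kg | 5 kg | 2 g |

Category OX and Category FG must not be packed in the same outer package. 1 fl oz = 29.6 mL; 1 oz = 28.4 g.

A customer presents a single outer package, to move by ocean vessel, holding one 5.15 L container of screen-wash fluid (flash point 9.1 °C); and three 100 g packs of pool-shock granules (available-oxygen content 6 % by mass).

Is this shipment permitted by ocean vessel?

The screen-wash fluid has flash point 9.1 °C, which is ≤ 30 °C, so it is Category FL (Flammable Liquid).
Pool-shock granules: available-oxygen content 6 % by mass ≥ 4 % by mass → Category OX (Oxidizer).
Category FL quantity: 5.15 L.
5.15 L > 5 L (ocean vessel limit, Category FL) — over the limit.
Category OX quantity: three 100 g packs = 300 g.
By ocean vessel, Category OX is Forbidden regardless of quantity.
The segregation rule (Category OX with Category FG) does not apply to Category FL with Category OX.

No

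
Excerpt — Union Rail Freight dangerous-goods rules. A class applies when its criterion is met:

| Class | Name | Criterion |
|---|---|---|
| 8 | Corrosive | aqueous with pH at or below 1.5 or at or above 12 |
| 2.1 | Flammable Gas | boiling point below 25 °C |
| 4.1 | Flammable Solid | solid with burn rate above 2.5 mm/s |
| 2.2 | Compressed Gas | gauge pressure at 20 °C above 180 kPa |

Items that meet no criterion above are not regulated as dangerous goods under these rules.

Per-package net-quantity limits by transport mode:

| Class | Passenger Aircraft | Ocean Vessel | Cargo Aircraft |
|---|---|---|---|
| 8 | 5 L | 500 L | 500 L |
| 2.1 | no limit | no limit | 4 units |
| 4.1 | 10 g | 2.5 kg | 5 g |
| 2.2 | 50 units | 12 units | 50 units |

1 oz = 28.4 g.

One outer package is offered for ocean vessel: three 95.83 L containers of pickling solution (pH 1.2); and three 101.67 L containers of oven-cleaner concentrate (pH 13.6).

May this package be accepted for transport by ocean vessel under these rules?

No

pH 1.2 meets the Class 8 criterion (Corrosive), so the pickling solution is Class 8.
The oven-cleaner concentrate has pH 13.6, which is ≥ 12, so it is Class 8 (Corrosive).
Total Class 8: (three 95.83 L containers = 287.49 L) + (three 101.67 L containers = 305.01 L) = 592.5 L.
592.5 L exceeds the ocean vessel limit of 500 L for Class 8.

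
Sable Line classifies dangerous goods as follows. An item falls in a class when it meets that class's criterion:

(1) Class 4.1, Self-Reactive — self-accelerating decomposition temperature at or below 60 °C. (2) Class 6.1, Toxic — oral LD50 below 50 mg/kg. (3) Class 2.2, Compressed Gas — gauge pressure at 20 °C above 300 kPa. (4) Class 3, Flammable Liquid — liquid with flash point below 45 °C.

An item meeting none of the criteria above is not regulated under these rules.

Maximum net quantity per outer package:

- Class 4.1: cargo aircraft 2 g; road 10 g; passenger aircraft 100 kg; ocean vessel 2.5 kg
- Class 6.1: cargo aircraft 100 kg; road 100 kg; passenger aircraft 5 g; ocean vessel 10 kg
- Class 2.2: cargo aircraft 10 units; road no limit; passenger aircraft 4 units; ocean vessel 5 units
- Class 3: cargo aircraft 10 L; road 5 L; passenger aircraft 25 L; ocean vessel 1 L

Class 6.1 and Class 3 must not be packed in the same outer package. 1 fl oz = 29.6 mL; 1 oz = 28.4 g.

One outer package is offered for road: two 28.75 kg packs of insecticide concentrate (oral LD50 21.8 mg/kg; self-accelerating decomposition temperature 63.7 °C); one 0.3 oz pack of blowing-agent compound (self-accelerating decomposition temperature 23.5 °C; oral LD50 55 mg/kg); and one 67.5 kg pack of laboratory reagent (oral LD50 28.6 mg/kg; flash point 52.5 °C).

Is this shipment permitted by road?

Oral LD50 21.8 mg/kg meets the Class 6.1 criterion (Toxic), so the insecticide concentrate is Class 6.1.
Blowing-agent compound: self-accelerating decomposition temperature 23.5 °C ≤ 60 °C → Class 4.1 (Self-Reactive).
Laboratory reagent: oral LD50 28.6 mg/kg < 50 mg/kg → Class 6.1 (Toxic).
Class 6.1 net quantity: (two 28.75 kg packs = 57.5 kg) + 67.5 kg = 125 kg.
125 kg > 100 kg (road limit, Class 6.1) — over the limit.
Class 4.1 quantity: one 0.3 oz pack = 8.52 g.
8.52 g is within the road limit of 10 g for Class 4.1.
The segregation rule (Class 6.1 with Class 3) does not apply to Class 6.1 with Class 4.1.

No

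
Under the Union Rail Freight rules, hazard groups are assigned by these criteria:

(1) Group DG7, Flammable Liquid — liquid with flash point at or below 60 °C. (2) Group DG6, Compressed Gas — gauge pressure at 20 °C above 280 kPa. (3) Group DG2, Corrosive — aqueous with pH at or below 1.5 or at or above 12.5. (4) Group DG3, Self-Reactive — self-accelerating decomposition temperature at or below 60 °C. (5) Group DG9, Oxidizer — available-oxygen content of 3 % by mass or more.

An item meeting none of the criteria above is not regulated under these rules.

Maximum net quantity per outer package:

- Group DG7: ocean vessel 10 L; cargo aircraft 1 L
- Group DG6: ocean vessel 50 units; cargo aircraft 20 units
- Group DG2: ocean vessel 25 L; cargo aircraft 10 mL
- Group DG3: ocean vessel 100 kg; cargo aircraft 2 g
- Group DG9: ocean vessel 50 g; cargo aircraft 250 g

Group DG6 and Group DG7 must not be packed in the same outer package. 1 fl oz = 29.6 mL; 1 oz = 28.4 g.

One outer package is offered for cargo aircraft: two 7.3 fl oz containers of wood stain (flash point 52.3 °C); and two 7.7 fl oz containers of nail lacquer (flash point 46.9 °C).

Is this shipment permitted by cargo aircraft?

The wood stain has flash point 52.3 °C, which is ≤ 60 °C, so it is Group DG7 (Flammable Liquid).
The nail lacquer has flash point 46.9 °C, which is ≤ 60 °C, so it is Group DG7 (Flammable Liquid).
Group DG7 net quantity: (two 7.3 fl oz containers = 432.16 mL) + (two 7.7 fl oz containers = 455.84 mL) = 888 mL.
888 mL is within the cargo aircraft limit of 1 L for Group DG7.

Yes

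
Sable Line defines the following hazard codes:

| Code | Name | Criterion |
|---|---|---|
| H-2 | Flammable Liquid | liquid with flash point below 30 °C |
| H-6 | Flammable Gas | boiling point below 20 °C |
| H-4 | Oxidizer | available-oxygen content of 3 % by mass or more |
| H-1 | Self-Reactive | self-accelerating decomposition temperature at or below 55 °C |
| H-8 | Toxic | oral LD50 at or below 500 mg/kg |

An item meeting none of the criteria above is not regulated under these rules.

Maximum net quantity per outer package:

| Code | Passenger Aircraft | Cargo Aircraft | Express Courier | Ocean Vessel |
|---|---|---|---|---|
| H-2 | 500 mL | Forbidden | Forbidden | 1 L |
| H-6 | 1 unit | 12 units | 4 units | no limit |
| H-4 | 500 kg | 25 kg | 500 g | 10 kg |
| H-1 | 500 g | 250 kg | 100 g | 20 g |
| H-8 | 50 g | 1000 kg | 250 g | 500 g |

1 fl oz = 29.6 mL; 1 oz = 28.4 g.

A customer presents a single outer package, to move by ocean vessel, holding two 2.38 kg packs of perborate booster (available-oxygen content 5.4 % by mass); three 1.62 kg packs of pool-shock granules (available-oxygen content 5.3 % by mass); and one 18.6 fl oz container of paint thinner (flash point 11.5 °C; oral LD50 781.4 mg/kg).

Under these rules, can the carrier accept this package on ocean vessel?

With available-oxygen content 5.4 % by mass (≥ 3 % by mass), the perborate booster falls in Code H-4.
With available-oxygen content 5.3 % by mass (≥ 3 % by mass), the pool-shock granules fall in Code H-4.
Paint thinner: flash point 11.5 °C < 30 °C → Code H-2 (Flammable Liquid).
Total Code H-4: (two 2.38 kg packs = 4.76 kg) + (three 1.62 kg packs = 4.86 kg) = 9.62 kg.
That is within the Code H-4 ocean vessel limit of 10 kg.
Code H-2 quantity: one 18.6 fl oz container = 550.56 mL.
That is within the Code H-2 ocean vessel limit of 1 L.
Every hazard code is within its ocean vessel limit and no segregation rule is violated.

Yes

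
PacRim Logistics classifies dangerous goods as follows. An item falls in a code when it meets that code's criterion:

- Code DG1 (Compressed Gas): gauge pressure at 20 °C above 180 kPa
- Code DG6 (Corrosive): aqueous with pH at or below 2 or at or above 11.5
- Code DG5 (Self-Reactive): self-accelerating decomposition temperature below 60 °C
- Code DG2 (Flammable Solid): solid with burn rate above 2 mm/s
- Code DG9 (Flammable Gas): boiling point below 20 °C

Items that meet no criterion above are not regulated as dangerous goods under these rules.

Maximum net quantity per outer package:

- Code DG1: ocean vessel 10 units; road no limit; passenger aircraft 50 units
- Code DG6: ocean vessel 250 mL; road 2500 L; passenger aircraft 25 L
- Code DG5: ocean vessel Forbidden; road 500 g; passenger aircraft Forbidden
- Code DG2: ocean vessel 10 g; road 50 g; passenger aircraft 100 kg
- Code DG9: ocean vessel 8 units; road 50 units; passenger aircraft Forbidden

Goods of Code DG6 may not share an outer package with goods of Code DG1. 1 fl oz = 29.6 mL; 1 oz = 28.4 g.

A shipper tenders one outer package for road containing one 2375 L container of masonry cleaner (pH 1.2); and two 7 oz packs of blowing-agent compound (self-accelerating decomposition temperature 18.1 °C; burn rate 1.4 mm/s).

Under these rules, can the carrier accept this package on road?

The masonry cleaner has pH 1.2, which is ≤ 2, so it is Code DG6 (Corrosive).
The blowing-agent compound has self-accelerating decomposition temperature 18.1 °C, which is < 60 °C, so it is Code DG5 (Self-Reactive).
Code DG6 quantity: 2375 L.
2375 L ≤ 2500 L (road limit, Code DG6) — within limit.
Code DG5 quantity: two 7 oz packs = 397.6 g.
397.6 g is within the road limit of 500 g for Code DG5.
The segregation rule (Code DG6 with Code DG1) does not apply to Code DG6 with Code DG5.
Every hazard code is within its road limit and no segregation rule is violated.

Yes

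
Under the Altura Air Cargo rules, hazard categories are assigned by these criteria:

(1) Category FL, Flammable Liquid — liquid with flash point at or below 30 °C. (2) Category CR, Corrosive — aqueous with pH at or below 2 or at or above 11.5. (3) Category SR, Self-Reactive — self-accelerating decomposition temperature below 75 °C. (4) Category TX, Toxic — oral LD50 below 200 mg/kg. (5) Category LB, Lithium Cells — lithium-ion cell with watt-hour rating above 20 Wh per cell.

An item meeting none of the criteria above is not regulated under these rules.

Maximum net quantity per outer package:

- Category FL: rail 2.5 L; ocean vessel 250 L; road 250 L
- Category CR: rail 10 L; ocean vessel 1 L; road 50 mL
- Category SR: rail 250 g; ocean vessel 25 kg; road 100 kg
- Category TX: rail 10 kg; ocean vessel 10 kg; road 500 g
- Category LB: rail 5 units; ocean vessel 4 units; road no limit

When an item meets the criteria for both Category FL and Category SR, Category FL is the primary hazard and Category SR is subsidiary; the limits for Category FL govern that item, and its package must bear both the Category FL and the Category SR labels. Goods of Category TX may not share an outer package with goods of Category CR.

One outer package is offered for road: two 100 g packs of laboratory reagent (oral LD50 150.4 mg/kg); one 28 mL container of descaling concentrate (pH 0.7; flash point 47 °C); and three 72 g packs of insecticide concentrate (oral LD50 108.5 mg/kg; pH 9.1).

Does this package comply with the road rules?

No

Oral LD50 150.4 mg/kg meets the Category TX criterion (Toxic), so the laboratory reagent is Category TX.
With pH 0.7 (≤ 2), the descaling concentrate falls in Category CR.
Insecticide concentrate: oral LD50 108.5 mg/kg < 200 mg/kg → Category TX (Toxic).
Category TX net quantity: (two 100 g packs = 200 g) + (three 72 g packs = 216 g) = 416 g.
416 g is within the road limit of 500 g for Category TX.
Category CR quantity: 28 mL.
28 mL ≤ 50 mL (road limit, Category CR) — within limit.
Category TX and Category CR may not share an outer package.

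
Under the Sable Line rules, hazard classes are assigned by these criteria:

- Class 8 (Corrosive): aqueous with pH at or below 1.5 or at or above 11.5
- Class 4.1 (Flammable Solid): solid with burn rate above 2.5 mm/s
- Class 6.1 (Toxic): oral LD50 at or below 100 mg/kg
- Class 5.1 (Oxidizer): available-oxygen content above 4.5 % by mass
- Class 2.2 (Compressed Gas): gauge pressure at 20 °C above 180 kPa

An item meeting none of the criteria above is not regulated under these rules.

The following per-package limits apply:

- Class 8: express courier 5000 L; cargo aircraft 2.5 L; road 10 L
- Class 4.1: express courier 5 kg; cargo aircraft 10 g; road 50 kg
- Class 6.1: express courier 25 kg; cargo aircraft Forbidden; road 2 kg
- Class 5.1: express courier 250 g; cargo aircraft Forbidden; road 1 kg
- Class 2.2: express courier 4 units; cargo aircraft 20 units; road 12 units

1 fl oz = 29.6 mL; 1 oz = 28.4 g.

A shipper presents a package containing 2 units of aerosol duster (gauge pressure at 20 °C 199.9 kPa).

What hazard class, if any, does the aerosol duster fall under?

With gauge pressure at 20 °C 199.9 kPa (> 180 kPa), the aerosol duster falls in Class 2.2.

Class 2.2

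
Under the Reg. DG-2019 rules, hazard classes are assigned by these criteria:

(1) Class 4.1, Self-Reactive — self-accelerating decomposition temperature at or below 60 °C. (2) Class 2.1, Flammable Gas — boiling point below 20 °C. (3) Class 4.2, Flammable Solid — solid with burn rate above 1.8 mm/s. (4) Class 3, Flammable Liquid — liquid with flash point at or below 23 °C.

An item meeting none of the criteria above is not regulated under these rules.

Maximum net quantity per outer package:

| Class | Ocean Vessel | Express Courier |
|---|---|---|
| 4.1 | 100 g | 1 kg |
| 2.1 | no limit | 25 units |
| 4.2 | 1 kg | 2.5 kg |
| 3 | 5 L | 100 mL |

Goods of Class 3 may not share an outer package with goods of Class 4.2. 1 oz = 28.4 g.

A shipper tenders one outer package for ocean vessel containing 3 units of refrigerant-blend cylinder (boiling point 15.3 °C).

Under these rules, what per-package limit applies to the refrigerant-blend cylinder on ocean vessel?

With boiling point 15.3 °C (< 20 °C), the refrigerant-blend cylinder falls in Class 2.1.
The ocean vessel limit for Class 2.1 is no limit.

no limit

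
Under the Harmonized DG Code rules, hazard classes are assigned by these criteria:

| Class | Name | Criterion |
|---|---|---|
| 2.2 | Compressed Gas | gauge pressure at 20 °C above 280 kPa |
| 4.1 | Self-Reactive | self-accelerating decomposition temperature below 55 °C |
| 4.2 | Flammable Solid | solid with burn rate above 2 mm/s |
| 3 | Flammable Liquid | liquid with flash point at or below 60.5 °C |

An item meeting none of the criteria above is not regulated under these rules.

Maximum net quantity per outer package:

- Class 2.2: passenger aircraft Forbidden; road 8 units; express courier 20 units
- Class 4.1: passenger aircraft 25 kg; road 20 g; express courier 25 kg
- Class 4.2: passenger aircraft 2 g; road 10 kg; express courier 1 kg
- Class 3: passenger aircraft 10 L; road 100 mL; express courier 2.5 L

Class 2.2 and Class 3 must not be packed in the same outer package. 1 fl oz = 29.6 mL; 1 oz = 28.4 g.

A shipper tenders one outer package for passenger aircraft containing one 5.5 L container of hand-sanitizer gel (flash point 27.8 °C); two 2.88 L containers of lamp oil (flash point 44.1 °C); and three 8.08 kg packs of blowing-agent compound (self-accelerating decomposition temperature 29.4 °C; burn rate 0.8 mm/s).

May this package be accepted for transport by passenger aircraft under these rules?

No

Flash point 27.8 °C meets the Class 3 criterion (Flammable Liquid), so the hand-sanitizer gel is Class 3.
With flash point 44.1 °C (≤ 60.5 °C), the lamp oil falls in Class 3.
The blowing-agent compound has self-accelerating decomposition temperature 29.4 °C, which is < 55 °C, so it is Class 4.1 (Self-Reactive).
Class 4.1 quantity: three 8.08 kg packs = 24.24 kg.
That is within the Class 4.1 passenger aircraft limit of 25 kg.
Total Class 3: 5.5 L + (two 2.88 L containers = 5.76 L) = 11.26 L.
11.26 L > 10 L (passenger aircraft limit, Class 3) — over the limit.
The segregation rule (Class 2.2 with Class 3) does not apply to Class 4.1 with Class 3.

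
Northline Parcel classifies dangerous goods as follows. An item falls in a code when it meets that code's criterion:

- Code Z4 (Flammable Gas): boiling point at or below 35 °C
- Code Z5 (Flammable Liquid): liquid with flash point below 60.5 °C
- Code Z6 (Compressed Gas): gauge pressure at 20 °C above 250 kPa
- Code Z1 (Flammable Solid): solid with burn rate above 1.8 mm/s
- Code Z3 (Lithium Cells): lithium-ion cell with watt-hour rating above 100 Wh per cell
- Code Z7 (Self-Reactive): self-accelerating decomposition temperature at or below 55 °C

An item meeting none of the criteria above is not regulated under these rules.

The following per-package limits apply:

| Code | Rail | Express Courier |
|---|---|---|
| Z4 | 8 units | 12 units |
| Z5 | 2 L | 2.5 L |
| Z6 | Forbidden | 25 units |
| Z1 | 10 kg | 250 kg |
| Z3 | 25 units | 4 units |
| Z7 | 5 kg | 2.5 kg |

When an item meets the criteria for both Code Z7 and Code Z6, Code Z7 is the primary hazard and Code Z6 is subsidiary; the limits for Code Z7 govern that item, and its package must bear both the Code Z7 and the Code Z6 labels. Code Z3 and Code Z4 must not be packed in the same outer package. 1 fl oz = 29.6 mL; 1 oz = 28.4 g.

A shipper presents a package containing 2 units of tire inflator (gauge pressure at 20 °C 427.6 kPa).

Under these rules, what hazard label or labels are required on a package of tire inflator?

Code Z6

With gauge pressure at 20 °C 427.6 kPa (> 250 kPa), the tire inflator falls in Code Z6.
Only the Code Z6 label is required.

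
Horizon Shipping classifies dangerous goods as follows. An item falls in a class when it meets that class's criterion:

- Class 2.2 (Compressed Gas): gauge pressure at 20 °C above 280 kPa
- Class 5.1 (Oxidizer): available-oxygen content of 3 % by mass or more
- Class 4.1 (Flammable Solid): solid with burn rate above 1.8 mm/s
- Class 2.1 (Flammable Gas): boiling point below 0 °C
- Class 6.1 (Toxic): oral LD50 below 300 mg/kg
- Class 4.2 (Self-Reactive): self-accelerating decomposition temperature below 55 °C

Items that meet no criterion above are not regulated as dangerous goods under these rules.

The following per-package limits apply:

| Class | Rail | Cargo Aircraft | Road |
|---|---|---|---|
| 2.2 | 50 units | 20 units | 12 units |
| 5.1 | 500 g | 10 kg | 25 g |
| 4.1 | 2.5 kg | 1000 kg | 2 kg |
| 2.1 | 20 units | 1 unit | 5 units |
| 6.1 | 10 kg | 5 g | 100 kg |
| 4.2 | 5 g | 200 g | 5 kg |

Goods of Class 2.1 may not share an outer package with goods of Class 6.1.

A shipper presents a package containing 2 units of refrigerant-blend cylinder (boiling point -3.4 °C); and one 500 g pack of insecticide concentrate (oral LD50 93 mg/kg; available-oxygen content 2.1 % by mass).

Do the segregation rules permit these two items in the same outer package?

Boiling point -3.4 °C meets the Class 2.1 criterion (Flammable Gas), so the refrigerant-blend cylinder is Class 2.1.
The insecticide concentrate has oral LD50 93 mg/kg, which is < 300 mg/kg, so it is Class 6.1 (Toxic).
Class 2.1 and Class 6.1 may not share an outer package.

No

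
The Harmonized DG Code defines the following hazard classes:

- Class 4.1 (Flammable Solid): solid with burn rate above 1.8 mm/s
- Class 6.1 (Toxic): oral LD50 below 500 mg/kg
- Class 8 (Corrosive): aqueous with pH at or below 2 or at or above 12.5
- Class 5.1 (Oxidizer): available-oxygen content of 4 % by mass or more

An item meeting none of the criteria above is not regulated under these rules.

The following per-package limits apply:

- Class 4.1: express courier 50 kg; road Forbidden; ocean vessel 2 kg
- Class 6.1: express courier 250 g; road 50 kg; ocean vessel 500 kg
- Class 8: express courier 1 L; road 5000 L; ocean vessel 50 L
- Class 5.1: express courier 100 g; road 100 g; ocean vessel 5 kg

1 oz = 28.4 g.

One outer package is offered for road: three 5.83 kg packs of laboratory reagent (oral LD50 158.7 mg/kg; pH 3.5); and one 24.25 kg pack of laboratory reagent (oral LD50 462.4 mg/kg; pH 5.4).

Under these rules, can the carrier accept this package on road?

Yes

Laboratory reagent: oral LD50 158.7 mg/kg < 500 mg/kg → Class 6.1 (Toxic).
Laboratory reagent: oral LD50 462.4 mg/kg < 500 mg/kg → Class 6.1 (Toxic).
Total Class 6.1: (three 5.83 kg packs = 17.49 kg) + 24.25 kg = 41.74 kg.
That is within the Class 6.1 road limit of 50 kg.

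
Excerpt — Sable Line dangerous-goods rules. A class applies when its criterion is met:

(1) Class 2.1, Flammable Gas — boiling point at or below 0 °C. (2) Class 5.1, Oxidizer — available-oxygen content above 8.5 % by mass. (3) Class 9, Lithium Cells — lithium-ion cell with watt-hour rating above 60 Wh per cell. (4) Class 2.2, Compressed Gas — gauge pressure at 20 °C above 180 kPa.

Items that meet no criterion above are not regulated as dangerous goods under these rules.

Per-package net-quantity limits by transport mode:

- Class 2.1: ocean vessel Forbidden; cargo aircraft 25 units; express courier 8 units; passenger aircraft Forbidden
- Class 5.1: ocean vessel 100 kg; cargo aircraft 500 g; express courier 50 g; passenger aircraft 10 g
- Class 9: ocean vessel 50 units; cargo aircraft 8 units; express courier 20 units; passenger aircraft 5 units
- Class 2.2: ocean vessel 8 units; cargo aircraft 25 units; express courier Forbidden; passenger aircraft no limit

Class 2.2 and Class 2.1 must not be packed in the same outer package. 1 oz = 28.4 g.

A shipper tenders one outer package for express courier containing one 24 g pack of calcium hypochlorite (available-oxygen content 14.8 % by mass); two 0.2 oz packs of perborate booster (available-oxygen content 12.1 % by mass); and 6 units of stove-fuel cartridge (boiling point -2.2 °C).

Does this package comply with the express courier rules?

Calcium hypochlorite: available-oxygen content 14.8 % by mass > 8.5 % by mass → Class 5.1 (Oxidizer).
Available-oxygen content 12.1 % by mass meets the Class 5.1 criterion (Oxidizer), so the perborate booster is Class 5.1.
Boiling point -2.2 °C meets the Class 2.1 criterion (Flammable Gas), so the stove-fuel cartridge is Class 2.1.
Class 5.1 net quantity: 24 g + (two 0.2 oz packs = 11.36 g) = 35.36 g.
35.36 g ≤ 50 g (express courier limit, Class 5.1) — within limit.
Class 2.1 quantity: 6 units.
6 units ≤ 8 units (express courier limit, Class 2.1) — within limit.
The segregation rule (Class 2.2 with Class 2.1) does not apply to Class 5.1 with Class 2.1.
Every hazard class is within its express courier limit and no segregation rule is violated.

Yes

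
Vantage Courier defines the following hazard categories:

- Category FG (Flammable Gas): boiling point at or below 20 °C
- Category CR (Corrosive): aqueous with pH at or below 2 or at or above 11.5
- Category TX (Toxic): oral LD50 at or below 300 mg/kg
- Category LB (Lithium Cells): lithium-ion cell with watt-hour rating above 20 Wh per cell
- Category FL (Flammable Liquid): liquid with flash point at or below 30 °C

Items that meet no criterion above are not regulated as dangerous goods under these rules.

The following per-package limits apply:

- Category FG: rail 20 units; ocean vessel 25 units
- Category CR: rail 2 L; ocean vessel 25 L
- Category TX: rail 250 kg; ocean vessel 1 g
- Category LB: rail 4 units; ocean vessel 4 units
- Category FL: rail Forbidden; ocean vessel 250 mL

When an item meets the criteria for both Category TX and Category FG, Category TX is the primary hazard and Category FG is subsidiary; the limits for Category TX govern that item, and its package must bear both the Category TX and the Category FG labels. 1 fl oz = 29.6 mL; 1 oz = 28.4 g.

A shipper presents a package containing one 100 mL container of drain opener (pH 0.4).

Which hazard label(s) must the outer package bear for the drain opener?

Category CR

The drain opener has pH 0.4, which is ≤ 2, so it is Category CR (Corrosive).
Only the Category CR label is required.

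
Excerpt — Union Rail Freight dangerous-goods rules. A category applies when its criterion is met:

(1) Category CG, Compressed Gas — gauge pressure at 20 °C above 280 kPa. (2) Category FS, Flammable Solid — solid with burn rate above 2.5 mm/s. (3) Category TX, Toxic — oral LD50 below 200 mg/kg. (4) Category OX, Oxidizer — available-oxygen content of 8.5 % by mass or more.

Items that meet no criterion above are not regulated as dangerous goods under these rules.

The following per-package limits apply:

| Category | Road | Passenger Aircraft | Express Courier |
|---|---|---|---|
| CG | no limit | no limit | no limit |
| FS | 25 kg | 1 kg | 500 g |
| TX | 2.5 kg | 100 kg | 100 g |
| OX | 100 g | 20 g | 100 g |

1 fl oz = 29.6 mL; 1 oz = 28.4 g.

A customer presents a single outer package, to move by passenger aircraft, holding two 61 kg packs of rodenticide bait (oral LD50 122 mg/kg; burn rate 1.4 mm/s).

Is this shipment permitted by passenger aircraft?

No

Oral LD50 122 mg/kg meets the Category TX criterion (Toxic), so the rodenticide bait is Category TX.
Category TX quantity: two 61 kg packs = 122 kg.
That exceeds the Category TX passenger aircraft limit of 100 kg.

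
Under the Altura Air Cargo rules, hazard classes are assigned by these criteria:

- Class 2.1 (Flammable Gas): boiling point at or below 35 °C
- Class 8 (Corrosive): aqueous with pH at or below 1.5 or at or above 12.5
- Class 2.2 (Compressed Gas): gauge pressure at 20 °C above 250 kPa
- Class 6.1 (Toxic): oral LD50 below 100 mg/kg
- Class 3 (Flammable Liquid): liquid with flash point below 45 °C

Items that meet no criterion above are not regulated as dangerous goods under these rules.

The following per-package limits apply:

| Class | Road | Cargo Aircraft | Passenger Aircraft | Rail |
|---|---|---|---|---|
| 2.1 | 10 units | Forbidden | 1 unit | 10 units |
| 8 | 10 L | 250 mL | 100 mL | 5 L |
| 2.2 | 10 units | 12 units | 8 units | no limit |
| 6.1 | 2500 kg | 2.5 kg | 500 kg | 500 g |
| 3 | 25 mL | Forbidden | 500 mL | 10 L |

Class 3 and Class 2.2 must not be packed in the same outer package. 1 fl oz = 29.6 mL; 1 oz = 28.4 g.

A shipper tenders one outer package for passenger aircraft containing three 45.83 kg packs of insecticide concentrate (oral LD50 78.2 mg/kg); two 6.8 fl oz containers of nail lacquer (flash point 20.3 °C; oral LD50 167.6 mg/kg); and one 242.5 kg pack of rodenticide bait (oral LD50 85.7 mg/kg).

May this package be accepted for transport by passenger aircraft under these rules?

Oral LD50 78.2 mg/kg meets the Class 6.1 criterion (Toxic), so the insecticide concentrate is Class 6.1.
Flash point 20.3 °C meets the Class 3 criterion (Flammable Liquid), so the nail lacquer is Class 3.
Oral LD50 85.7 mg/kg meets the Class 6.1 criterion (Toxic), so the rodenticide bait is Class 6.1.
Class 3 quantity: two 6.8 fl oz containers = 402.56 mL.
402.56 mL ≤ 500 mL (passenger aircraft limit, Class 3) — within limit.
Total Class 6.1: (three 45.83 kg packs = 137.49 kg) + 242.5 kg = 379.99 kg.
379.99 kg ≤ 500 kg (passenger aircraft limit, Class 6.1) — within limit.
The segregation rule (Class 3 with Class 2.2) does not apply to Class 3 with Class 6.1.
Every hazard class is within its passenger aircraft limit and no segregation rule is violated.

Yes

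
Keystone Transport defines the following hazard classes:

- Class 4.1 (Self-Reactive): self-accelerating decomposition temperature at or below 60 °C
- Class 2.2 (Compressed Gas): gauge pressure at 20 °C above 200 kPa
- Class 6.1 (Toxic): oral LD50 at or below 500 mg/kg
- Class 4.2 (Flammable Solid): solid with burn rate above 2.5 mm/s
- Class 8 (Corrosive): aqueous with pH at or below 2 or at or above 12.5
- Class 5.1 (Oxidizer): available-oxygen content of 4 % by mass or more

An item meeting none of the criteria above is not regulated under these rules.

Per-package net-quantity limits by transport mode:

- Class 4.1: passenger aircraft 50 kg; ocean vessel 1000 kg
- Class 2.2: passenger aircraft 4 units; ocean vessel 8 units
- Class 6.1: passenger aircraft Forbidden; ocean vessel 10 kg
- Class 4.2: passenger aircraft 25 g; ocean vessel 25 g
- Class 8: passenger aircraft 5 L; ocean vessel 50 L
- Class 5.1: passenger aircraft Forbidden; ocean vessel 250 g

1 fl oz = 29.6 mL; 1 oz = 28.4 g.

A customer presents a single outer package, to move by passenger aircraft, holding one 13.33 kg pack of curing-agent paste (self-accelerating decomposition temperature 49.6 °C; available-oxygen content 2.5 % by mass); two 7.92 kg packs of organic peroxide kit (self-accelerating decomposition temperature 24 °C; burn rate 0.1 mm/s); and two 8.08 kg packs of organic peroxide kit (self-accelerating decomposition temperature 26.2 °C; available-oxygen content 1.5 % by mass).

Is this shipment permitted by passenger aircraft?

Curing-agent paste: self-accelerating decomposition temperature 49.6 °C ≤ 60 °C → Class 4.1 (Self-Reactive).
With self-accelerating decomposition temperature 24 °C (≤ 60 °C), the organic peroxide kit falls in Class 4.1.
With self-accelerating decomposition temperature 26.2 °C (≤ 60 °C), the organic peroxide kit falls in Class 4.1.
Total Class 4.1: 13.33 kg + (two 7.92 kg packs = 15.84 kg) + (two 8.08 kg packs = 16.16 kg) = 45.33 kg.
45.33 kg ≤ 50 kg (passenger aircraft limit, Class 4.1) — within limit.

Yes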